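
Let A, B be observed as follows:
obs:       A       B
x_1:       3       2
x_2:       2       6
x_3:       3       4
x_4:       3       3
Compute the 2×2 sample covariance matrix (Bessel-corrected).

Step 1 — column means:
  mean(A) = (3 + 2 + 3 + 3) / 4 = 11/4 = 2.75
  mean(B) = (2 + 6 + 4 + 3) / 4 = 15/4 = 3.75

Step 2 — sample covariance S[i,j] = (1/(n-1)) · Σ_k (x_{k,i} - mean_i) · (x_{k,j} - mean_j), with n-1 = 3.
  S[A,A] = ((0.25)·(0.25) + (-0.75)·(-0.75) + (0.25)·(0.25) + (0.25)·(0.25)) / 3 = 0.75/3 = 0.25
  S[A,B] = ((0.25)·(-1.75) + (-0.75)·(2.25) + (0.25)·(0.25) + (0.25)·(-0.75)) / 3 = -2.25/3 = -0.75
  S[B,B] = ((-1.75)·(-1.75) + (2.25)·(2.25) + (0.25)·(0.25) + (-0.75)·(-0.75)) / 3 = 8.75/3 = 2.9167

S is symmetric (S[j,i] = S[i,j]). Assembling:

S = [[0.25, -0.75],
 [-0.75, 2.9167]]


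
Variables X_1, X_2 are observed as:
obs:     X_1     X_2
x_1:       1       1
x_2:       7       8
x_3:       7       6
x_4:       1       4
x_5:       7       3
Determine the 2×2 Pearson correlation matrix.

Step 1 — column means:
  mean(X_1) = (1 + 7 + 7 + 1 + 7) / 5 = 23/5 = 4.6
  mean(X_2) = (1 + 8 + 6 + 4 + 3) / 5 = 22/5 = 4.4

Step 2 — sample variances and covariances s[i,j] = (1/(n-1)) · Σ_k (x_{k,i} - mean_i) · (x_{k,j} - mean_j), with n-1 = 4:
  s[X_1,X_1] = ((-3.6)·(-3.6) + (2.4)·(2.4) + (2.4)·(2.4) + (-3.6)·(-3.6) + (2.4)·(2.4)) / 4 = 43.2/4 = 10.8
  s[X_1,X_2] = ((-3.6)·(-3.4) + (2.4)·(3.6) + (2.4)·(1.6) + (-3.6)·(-0.4) + (2.4)·(-1.4)) / 4 = 22.8/4 = 5.7
  s[X_2,X_2] = ((-3.4)·(-3.4) + (3.6)·(3.6) + (1.6)·(1.6) + (-0.4)·(-0.4) + (-1.4)·(-1.4)) / 4 = 29.2/4 = 7.3
  Sample standard deviations s_i = √(s[i,i]):
  s(X_1) = √(10.8) = 3.2863
  s(X_2) = √(7.3) = 2.7019

Step 3 — r_{ij} = s_{ij} / (s_i · s_j):
  r[X_1,X_1] = 1 (diagonal).
  r[X_1,X_2] = 5.7 / (3.2863 · 2.7019) = 5.7 / 8.8792 = 0.642
  r[X_2,X_2] = 1 (diagonal).

R is symmetric with unit diagonal. Assembling:

R = [[1, 0.642],
 [0.642, 1]]


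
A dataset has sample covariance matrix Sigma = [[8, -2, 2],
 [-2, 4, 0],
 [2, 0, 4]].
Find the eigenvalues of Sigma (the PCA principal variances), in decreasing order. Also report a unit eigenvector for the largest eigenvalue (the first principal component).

Step 1 — characteristic polynomial p(λ) = det(λI - Sigma) = λ³ - tr·λ² + c_1·λ - det, where tr = trace, c_1 = sum of the principal 2×2 minors, det = det(Sigma):
  tr = 8 + 4 + 4 = 16,
  c_1 = (8·4 - (-2)²) + (8·4 - (2)²) + (4·4 - (0)²) = 28 + 28 + 16 = 72,
  det = 8·(4·4 - (0)²) - (-2)·((-2)·4 - (0)·(2)) + (2)·((-2)·(0) - 4·(2)) = 8·(16) - (-2)·(-8) + (2)·(-8) = 96.
  So p(λ) = λ³ - 16λ² + 72λ - 96.
Step 2 — look for an integer root (rational root theorem: any rational root is an integer divisor of 96). Testing λ = 4:
  p(4) = 64 - 256 + 288 - 96 = 0  ✓
  Dividing out (λ - 4): p(λ) = (λ - 4)(λ² - 12λ + 24).
Step 3 — remaining eigenvalues from the quadratic λ² - 12λ + 24 = 0:
  Δ = 12² - 4·24 = 144 - 96 = 48,  λ = (12 ± √48)/2 = (12 ± 6.9282)/2 ≈ 9.4641 or 2.5359.
  Sorted: λ_1 = 9.4641,  λ_2 = 4,  λ_3 = 2.5359  (check: sum = 16 = tr ✓).

Step 4 — unit eigenvector for λ_1 ≈ 9.4641: v spans the null space of (Sigma - λ_1 I), whose rows are
  r_1 = (-1.4641, -2, 2),  r_2 = (-2, -5.4641, 0),  r_3 = (2, 0, -5.4641).
  v is orthogonal to every row, so take v ∝ r_1 × r_2 = ((-2)·(0) - (2)·(-5.4641), (2)·(-2) - (-1.4641)·(0), (-1.4641)·(-5.4641) - (-2)·(-2)) ≈ (10.9282, -4, 4).
  Let u = (10.9282, -4, 4).
  ||u|| = √((10.9282)² + (-4)² + (4)²) = √(151.4256) ≈ 12.3055,  v_1 = u/||u|| ≈ (0.8881, -0.3251, 0.3251) (||v_1|| = 1).

λ_1 = 9.4641,  λ_2 = 4,  λ_3 = 2.5359;  v_1 ≈ (0.8881, -0.3251, 0.3251)


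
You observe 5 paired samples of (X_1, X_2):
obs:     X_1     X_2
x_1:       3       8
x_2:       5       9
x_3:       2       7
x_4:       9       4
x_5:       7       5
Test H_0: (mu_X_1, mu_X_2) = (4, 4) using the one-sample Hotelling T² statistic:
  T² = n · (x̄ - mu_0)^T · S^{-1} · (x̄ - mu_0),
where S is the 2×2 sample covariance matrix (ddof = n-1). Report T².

Step 1 — sample mean vector:
  mean(X_1) = (3 + 5 + 2 + 9 + 7) / 5 = 26/5 = 5.2
  mean(X_2) = (8 + 9 + 7 + 4 + 5) / 5 = 33/5 = 6.6
  x̄ = (5.2, 6.6),  deviation x̄ - mu_0 = (5.2, 6.6) - (4, 4) = (1.2, 2.6).

Step 2 — sample covariance matrix, S[i,j] = (1/(n-1)) · Σ_k (x_{k,i} - mean_i) · (x_{k,j} - mean_j), divisor n-1 = 4:
  S[X_1,X_1] = ((-2.2)·(-2.2) + (-0.2)·(-0.2) + (-3.2)·(-3.2) + (3.8)·(3.8) + (1.8)·(1.8)) / 4 = 32.8/4 = 8.2
  S[X_1,X_2] = ((-2.2)·(1.4) + (-0.2)·(2.4) + (-3.2)·(0.4) + (3.8)·(-2.6) + (1.8)·(-1.6)) / 4 = -17.6/4 = -4.4
  S[X_2,X_2] = ((1.4)·(1.4) + (2.4)·(2.4) + (0.4)·(0.4) + (-2.6)·(-2.6) + (-1.6)·(-1.6)) / 4 = 17.2/4 = 4.3
  S = [[8.2, -4.4],
 [-4.4, 4.3]].

Step 3 — invert S. det(S) = 8.2·4.3 - (-4.4)² = 15.9.
  S^{-1} = (1/det) · [[d, -b], [-b, a]] = [[0.2704, 0.2767],
 [0.2767, 0.5157]].

Step 4 — quadratic form (x̄ - mu_0)^T · S^{-1} · (x̄ - mu_0):
  S^{-1} · (x̄ - mu_0) = (1.044, 1.673),
  (x̄ - mu_0)^T · [...] = (1.2)·(1.044) + (2.6)·(1.673) = 5.6025.

Step 5 — scale by n: T² = 5 · 5.6025 = 28.0126.

T² ≈ 28.0126


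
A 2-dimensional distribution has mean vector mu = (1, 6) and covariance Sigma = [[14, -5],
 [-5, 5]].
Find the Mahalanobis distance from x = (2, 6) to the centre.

Step 1 — centre the observation: (x - mu) = (1, 0).

Step 2 — invert Sigma. det(Sigma) = 14·5 - (-5)² = 45.
  Sigma^{-1} = (1/det) · [[d, -b], [-b, a]] = [[0.1111, 0.1111],
 [0.1111, 0.3111]].

Step 3 — form the quadratic (x - mu)^T · Sigma^{-1} · (x - mu):
  Sigma^{-1} · (x - mu) = (0.1111, 0.1111).
  (x - mu)^T · [Sigma^{-1} · (x - mu)] = (1)·(0.1111) + (0)·(0.1111) = 0.1111.

Step 4 — take square root: d = √(0.1111) ≈ 0.3333.

d(x, mu) = √(0.1111) ≈ 0.3333


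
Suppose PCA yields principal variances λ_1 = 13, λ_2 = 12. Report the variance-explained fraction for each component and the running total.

Step 1 — total variance = trace(Sigma) = Σ λ_i = 13 + 12 = 25.

Step 2 — fraction explained by component i = λ_i / Σ λ:
  PC1: 13/25 = 0.52
  PC2: 12/25 = 0.48

Step 3 — cumulative fraction after k components = (λ_1 + ... + λ_k) / Σ λ:
  k = 1: 13/25 = 0.52
  k = 2: (13 + 12)/25 = 25/25 = 1

Summary (fraction, with percent):

explained: PC1 0.52 (52%), PC2 0.48 (48%);  cumulative: 0.52, 1


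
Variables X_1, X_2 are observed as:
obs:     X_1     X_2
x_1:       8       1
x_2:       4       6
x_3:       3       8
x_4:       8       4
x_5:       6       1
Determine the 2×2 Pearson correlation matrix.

Step 1 — column means:
  mean(X_1) = (8 + 4 + 3 + 8 + 6) / 5 = 29/5 = 5.8
  mean(X_2) = (1 + 6 + 8 + 4 + 1) / 5 = 20/5 = 4

Step 2 — sample variances and covariances s[i,j] = (1/(n-1)) · Σ_k (x_{k,i} - mean_i) · (x_{k,j} - mean_j), with n-1 = 4:
  s[X_1,X_1] = ((2.2)·(2.2) + (-1.8)·(-1.8) + (-2.8)·(-2.8) + (2.2)·(2.2) + (0.2)·(0.2)) / 4 = 20.8/4 = 5.2
  s[X_1,X_2] = ((2.2)·(-3) + (-1.8)·(2) + (-2.8)·(4) + (2.2)·(0) + (0.2)·(-3)) / 4 = -22/4 = -5.5
  s[X_2,X_2] = ((-3)·(-3) + (2)·(2) + (4)·(4) + (0)·(0) + (-3)·(-3)) / 4 = 38/4 = 9.5
  Sample standard deviations s_i = √(s[i,i]):
  s(X_1) = √(5.2) = 2.2804
  s(X_2) = √(9.5) = 3.0822

Step 3 — r_{ij} = s_{ij} / (s_i · s_j):
  r[X_1,X_1] = 1 (diagonal).
  r[X_1,X_2] = -5.5 / (2.2804 · 3.0822) = -5.5 / 7.0285 = -0.7825
  r[X_2,X_2] = 1 (diagonal).

R is symmetric with unit diagonal. Assembling:

R = [[1, -0.7825],
 [-0.7825, 1]]


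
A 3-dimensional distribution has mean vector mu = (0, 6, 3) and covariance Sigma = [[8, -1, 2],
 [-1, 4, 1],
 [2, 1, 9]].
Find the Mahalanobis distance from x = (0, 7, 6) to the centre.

Step 1 — centre the observation: (x - mu) = (0, 1, 3).

Step 2 — invert Sigma (cofactor / det for 3×3, or solve directly):
  Sigma^{-1} = [[0.1394, 0.0438, -0.0359],
 [0.0438, 0.2709, -0.0398],
 [-0.0359, -0.0398, 0.1235]].

Step 3 — form the quadratic (x - mu)^T · Sigma^{-1} · (x - mu):
  Sigma^{-1} · (x - mu) = (-0.0637, 0.1514, 0.3307).
  (x - mu)^T · [Sigma^{-1} · (x - mu)] = (0)·(-0.0637) + (1)·(0.1514) + (3)·(0.3307) = 1.1434.

Step 4 — take square root: d = √(1.1434) ≈ 1.0693.

d(x, mu) = √(1.1434) ≈ 1.0693


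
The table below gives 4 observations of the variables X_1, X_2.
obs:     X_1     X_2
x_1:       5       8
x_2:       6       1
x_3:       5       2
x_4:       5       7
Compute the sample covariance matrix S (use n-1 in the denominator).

Step 1 — column means:
  mean(X_1) = (5 + 6 + 5 + 5) / 4 = 21/4 = 5.25
  mean(X_2) = (8 + 1 + 2 + 7) / 4 = 18/4 = 4.5

Step 2 — sample covariance S[i,j] = (1/(n-1)) · Σ_k (x_{k,i} - mean_i) · (x_{k,j} - mean_j), with n-1 = 3.
  S[X_1,X_1] = ((-0.25)·(-0.25) + (0.75)·(0.75) + (-0.25)·(-0.25) + (-0.25)·(-0.25)) / 3 = 0.75/3 = 0.25
  S[X_1,X_2] = ((-0.25)·(3.5) + (0.75)·(-3.5) + (-0.25)·(-2.5) + (-0.25)·(2.5)) / 3 = -3.5/3 = -1.1667
  S[X_2,X_2] = ((3.5)·(3.5) + (-3.5)·(-3.5) + (-2.5)·(-2.5) + (2.5)·(2.5)) / 3 = 37/3 = 12.3333

S is symmetric (S[j,i] = S[i,j]). Assembling:

S = [[0.25, -1.1667],
 [-1.1667, 12.3333]]


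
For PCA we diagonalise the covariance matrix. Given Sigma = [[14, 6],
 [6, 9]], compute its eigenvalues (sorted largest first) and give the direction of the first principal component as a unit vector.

Step 1 — characteristic polynomial of 2×2 Sigma:
  det(Sigma - λI) = λ² - trace · λ + det = 0.
  trace = 14 + 9 = 23, det = 14·9 - (6)² = 90.
Step 2 — discriminant:
  Δ = trace² - 4·det = 529 - 360 = 169.
Step 3 — eigenvalues:
  λ = (trace ± √Δ)/2 = (23 ± 13)/2,
  λ_1 = 18,  λ_2 = 5.

Step 4 — unit eigenvector for λ_1: solve (Sigma - λ_1 I)v = 0. First row:
  (14 - 18)·v_x + (6)·v_y = 0, i.e. (-4)·v_x + (6)·v_y = 0,
  so v ∝ (b, λ_1 - a) = (6, 4) = u.
  ||u|| = √((6)² + (4)²) = √(52) ≈ 7.2111,
  v_1 = u/||u|| ≈ (0.8321, 0.5547) (||v_1|| = 1).

λ_1 = 18,  λ_2 = 5;  v_1 ≈ (0.8321, 0.5547)


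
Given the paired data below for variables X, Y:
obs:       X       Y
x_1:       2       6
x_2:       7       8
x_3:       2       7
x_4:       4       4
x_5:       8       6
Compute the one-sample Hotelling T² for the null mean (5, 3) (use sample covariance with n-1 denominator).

Step 1 — sample mean vector:
  mean(X) = (2 + 7 + 2 + 4 + 8) / 5 = 23/5 = 4.6
  mean(Y) = (6 + 8 + 7 + 4 + 6) / 5 = 31/5 = 6.2
  x̄ = (4.6, 6.2),  deviation x̄ - mu_0 = (4.6, 6.2) - (5, 3) = (-0.4, 3.2).

Step 2 — sample covariance matrix, S[i,j] = (1/(n-1)) · Σ_k (x_{k,i} - mean_i) · (x_{k,j} - mean_j), divisor n-1 = 4:
  S[X,X] = ((-2.6)·(-2.6) + (2.4)·(2.4) + (-2.6)·(-2.6) + (-0.6)·(-0.6) + (3.4)·(3.4)) / 4 = 31.2/4 = 7.8
  S[X,Y] = ((-2.6)·(-0.2) + (2.4)·(1.8) + (-2.6)·(0.8) + (-0.6)·(-2.2) + (3.4)·(-0.2)) / 4 = 3.4/4 = 0.85
  S[Y,Y] = ((-0.2)·(-0.2) + (1.8)·(1.8) + (0.8)·(0.8) + (-2.2)·(-2.2) + (-0.2)·(-0.2)) / 4 = 8.8/4 = 2.2
  S = [[7.8, 0.85],
 [0.85, 2.2]].

Step 3 — invert S. det(S) = 7.8·2.2 - (0.85)² = 16.4375.
  S^{-1} = (1/det) · [[d, -b], [-b, a]] = [[0.1338, -0.0517],
 [-0.0517, 0.4745]].

Step 4 — quadratic form (x̄ - mu_0)^T · S^{-1} · (x̄ - mu_0):
  S^{-1} · (x̄ - mu_0) = (-0.219, 1.5392),
  (x̄ - mu_0)^T · [...] = (-0.4)·(-0.219) + (3.2)·(1.5392) = 5.0129.

Step 5 — scale by n: T² = 5 · 5.0129 = 25.0646.

T² ≈ 25.0646


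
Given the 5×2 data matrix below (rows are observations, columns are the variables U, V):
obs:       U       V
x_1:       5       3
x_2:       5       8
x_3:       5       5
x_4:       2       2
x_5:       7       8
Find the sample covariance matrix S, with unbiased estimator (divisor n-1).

Step 1 — column means:
  mean(U) = (5 + 5 + 5 + 2 + 7) / 5 = 24/5 = 4.8
  mean(V) = (3 + 8 + 5 + 2 + 8) / 5 = 26/5 = 5.2

Step 2 — sample covariance S[i,j] = (1/(n-1)) · Σ_k (x_{k,i} - mean_i) · (x_{k,j} - mean_j), with n-1 = 4.
  S[U,U] = ((0.2)·(0.2) + (0.2)·(0.2) + (0.2)·(0.2) + (-2.8)·(-2.8) + (2.2)·(2.2)) / 4 = 12.8/4 = 3.2
  S[U,V] = ((0.2)·(-2.2) + (0.2)·(2.8) + (0.2)·(-0.2) + (-2.8)·(-3.2) + (2.2)·(2.8)) / 4 = 15.2/4 = 3.8
  S[V,V] = ((-2.2)·(-2.2) + (2.8)·(2.8) + (-0.2)·(-0.2) + (-3.2)·(-3.2) + (2.8)·(2.8)) / 4 = 30.8/4 = 7.7

S is symmetric (S[j,i] = S[i,j]). Assembling:

S = [[3.2, 3.8],
 [3.8, 7.7]]


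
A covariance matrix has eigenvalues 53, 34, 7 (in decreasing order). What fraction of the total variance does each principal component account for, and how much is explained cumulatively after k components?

Step 1 — total variance = trace(Sigma) = Σ λ_i = 53 + 34 + 7 = 94.

Step 2 — fraction explained by component i = λ_i / Σ λ:
  PC1: 53/94 = 0.5638
  PC2: 34/94 = 0.3617
  PC3: 7/94 = 0.0745

Step 3 — cumulative fraction after k components = (λ_1 + ... + λ_k) / Σ λ:
  k = 1: 53/94 = 0.5638
  k = 2: (53 + 34)/94 = 87/94 = 0.9255
  k = 3: (53 + 34 + 7)/94 = 94/94 = 1

Summary (fraction, with percent):

explained: PC1 0.5638 (56.38%), PC2 0.3617 (36.17%), PC3 0.0745 (7.45%);  cumulative: 0.5638, 0.9255, 1


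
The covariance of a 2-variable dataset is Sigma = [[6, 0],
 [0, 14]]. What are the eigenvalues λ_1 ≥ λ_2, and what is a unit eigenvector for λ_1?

Step 1 — characteristic polynomial of 2×2 Sigma:
  det(Sigma - λI) = λ² - trace · λ + det = 0.
  trace = 6 + 14 = 20, det = 6·14 - (0)² = 84.
Step 2 — discriminant:
  Δ = trace² - 4·det = 400 - 336 = 64.
Step 3 — eigenvalues:
  λ = (trace ± √Δ)/2 = (20 ± 8)/2,
  λ_1 = 14,  λ_2 = 6.

Step 4 — unit eigenvector for λ_1: Sigma is diagonal, so its eigenvectors are the coordinate axes. λ_1 = 14 is the diagonal entry on the second coordinate axis, hence
  v_1 = (0, 1) (||v_1|| = 1).

λ_1 = 14,  λ_2 = 6;  v_1 ≈ (0, 1)


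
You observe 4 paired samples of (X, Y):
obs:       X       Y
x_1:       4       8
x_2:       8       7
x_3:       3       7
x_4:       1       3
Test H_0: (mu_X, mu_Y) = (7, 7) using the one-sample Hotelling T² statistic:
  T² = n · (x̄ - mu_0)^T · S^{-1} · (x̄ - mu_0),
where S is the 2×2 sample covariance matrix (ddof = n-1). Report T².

Step 1 — sample mean vector:
  mean(X) = (4 + 8 + 3 + 1) / 4 = 16/4 = 4
  mean(Y) = (8 + 7 + 7 + 3) / 4 = 25/4 = 6.25
  x̄ = (4, 6.25),  deviation x̄ - mu_0 = (4, 6.25) - (7, 7) = (-3, -0.75).

Step 2 — sample covariance matrix, S[i,j] = (1/(n-1)) · Σ_k (x_{k,i} - mean_i) · (x_{k,j} - mean_j), divisor n-1 = 3:
  S[X,X] = ((0)·(0) + (4)·(4) + (-1)·(-1) + (-3)·(-3)) / 3 = 26/3 = 8.6667
  S[X,Y] = ((0)·(1.75) + (4)·(0.75) + (-1)·(0.75) + (-3)·(-3.25)) / 3 = 12/3 = 4
  S[Y,Y] = ((1.75)·(1.75) + (0.75)·(0.75) + (0.75)·(0.75) + (-3.25)·(-3.25)) / 3 = 14.75/3 = 4.9167
  S = [[8.6667, 4],
 [4, 4.9167]].

Step 3 — invert S. det(S) = 8.6667·4.9167 - (4)² = 26.6111.
  S^{-1} = (1/det) · [[d, -b], [-b, a]] = [[0.1848, -0.1503],
 [-0.1503, 0.3257]].

Step 4 — quadratic form (x̄ - mu_0)^T · S^{-1} · (x̄ - mu_0):
  S^{-1} · (x̄ - mu_0) = (-0.4415, 0.2067),
  (x̄ - mu_0)^T · [...] = (-3)·(-0.4415) + (-0.75)·(0.2067) = 1.1696.

Step 5 — scale by n: T² = 4 · 1.1696 = 4.6785.

T² ≈ 4.6785


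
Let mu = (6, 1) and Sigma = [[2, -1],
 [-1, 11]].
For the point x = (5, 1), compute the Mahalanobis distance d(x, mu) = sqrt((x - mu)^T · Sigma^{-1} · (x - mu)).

Step 1 — centre the observation: (x - mu) = (-1, 0).

Step 2 — invert Sigma. det(Sigma) = 2·11 - (-1)² = 21.
  Sigma^{-1} = (1/det) · [[d, -b], [-b, a]] = [[0.5238, 0.0476],
 [0.0476, 0.0952]].

Step 3 — form the quadratic (x - mu)^T · Sigma^{-1} · (x - mu):
  Sigma^{-1} · (x - mu) = (-0.5238, -0.0476).
  (x - mu)^T · [Sigma^{-1} · (x - mu)] = (-1)·(-0.5238) + (0)·(-0.0476) = 0.5238.

Step 4 — take square root: d = √(0.5238) ≈ 0.7237.

d(x, mu) = √(0.5238) ≈ 0.7237


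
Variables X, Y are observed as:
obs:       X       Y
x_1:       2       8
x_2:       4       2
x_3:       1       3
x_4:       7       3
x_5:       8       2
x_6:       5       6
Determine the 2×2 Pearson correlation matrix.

Step 1 — column means:
  mean(X) = (2 + 4 + 1 + 7 + 8 + 5) / 6 = 27/6 = 4.5
  mean(Y) = (8 + 2 + 3 + 3 + 2 + 6) / 6 = 24/6 = 4

Step 2 — sample variances and covariances s[i,j] = (1/(n-1)) · Σ_k (x_{k,i} - mean_i) · (x_{k,j} - mean_j), with n-1 = 5:
  s[X,X] = ((-2.5)·(-2.5) + (-0.5)·(-0.5) + (-3.5)·(-3.5) + (2.5)·(2.5) + (3.5)·(3.5) + (0.5)·(0.5)) / 5 = 37.5/5 = 7.5
  s[X,Y] = ((-2.5)·(4) + (-0.5)·(-2) + (-3.5)·(-1) + (2.5)·(-1) + (3.5)·(-2) + (0.5)·(2)) / 5 = -14/5 = -2.8
  s[Y,Y] = ((4)·(4) + (-2)·(-2) + (-1)·(-1) + (-1)·(-1) + (-2)·(-2) + (2)·(2)) / 5 = 30/5 = 6
  Sample standard deviations s_i = √(s[i,i]):
  s(X) = √(7.5) = 2.7386
  s(Y) = √(6) = 2.4495

Step 3 — r_{ij} = s_{ij} / (s_i · s_j):
  r[X,X] = 1 (diagonal).
  r[X,Y] = -2.8 / (2.7386 · 2.4495) = -2.8 / 6.7082 = -0.4174
  r[Y,Y] = 1 (diagonal).

R is symmetric with unit diagonal. Assembling:

R = [[1, -0.4174],
 [-0.4174, 1]]


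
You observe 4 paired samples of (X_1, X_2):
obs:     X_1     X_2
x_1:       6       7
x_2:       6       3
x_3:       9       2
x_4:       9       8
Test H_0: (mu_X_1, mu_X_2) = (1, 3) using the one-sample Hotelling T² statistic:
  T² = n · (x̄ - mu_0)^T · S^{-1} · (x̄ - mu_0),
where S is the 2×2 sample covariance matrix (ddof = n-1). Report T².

Step 1 — sample mean vector:
  mean(X_1) = (6 + 6 + 9 + 9) / 4 = 30/4 = 7.5
  mean(X_2) = (7 + 3 + 2 + 8) / 4 = 20/4 = 5
  x̄ = (7.5, 5),  deviation x̄ - mu_0 = (7.5, 5) - (1, 3) = (6.5, 2).

Step 2 — sample covariance matrix, S[i,j] = (1/(n-1)) · Σ_k (x_{k,i} - mean_i) · (x_{k,j} - mean_j), divisor n-1 = 3:
  S[X_1,X_1] = ((-1.5)·(-1.5) + (-1.5)·(-1.5) + (1.5)·(1.5) + (1.5)·(1.5)) / 3 = 9/3 = 3
  S[X_1,X_2] = ((-1.5)·(2) + (-1.5)·(-2) + (1.5)·(-3) + (1.5)·(3)) / 3 = 0/3 = 0
  S[X_2,X_2] = ((2)·(2) + (-2)·(-2) + (-3)·(-3) + (3)·(3)) / 3 = 26/3 = 8.6667
  S = [[3, 0],
 [0, 8.6667]].

Step 3 — invert S. det(S) = 3·8.6667 - (0)² = 26.
  S^{-1} = (1/det) · [[d, -b], [-b, a]] = [[0.3333, 0],
 [0, 0.1154]].

Step 4 — quadratic form (x̄ - mu_0)^T · S^{-1} · (x̄ - mu_0):
  S^{-1} · (x̄ - mu_0) = (2.1667, 0.2308),
  (x̄ - mu_0)^T · [...] = (6.5)·(2.1667) + (2)·(0.2308) = 14.5449.

Step 5 — scale by n: T² = 4 · 14.5449 = 58.1795.

T² ≈ 58.1795


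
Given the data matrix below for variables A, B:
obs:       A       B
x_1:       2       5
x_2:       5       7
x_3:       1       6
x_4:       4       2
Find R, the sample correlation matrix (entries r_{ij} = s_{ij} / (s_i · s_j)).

Step 1 — column means:
  mean(A) = (2 + 5 + 1 + 4) / 4 = 12/4 = 3
  mean(B) = (5 + 7 + 6 + 2) / 4 = 20/4 = 5

Step 2 — sample variances and covariances s[i,j] = (1/(n-1)) · Σ_k (x_{k,i} - mean_i) · (x_{k,j} - mean_j), with n-1 = 3:
  s[A,A] = ((-1)·(-1) + (2)·(2) + (-2)·(-2) + (1)·(1)) / 3 = 10/3 = 3.3333
  s[A,B] = ((-1)·(0) + (2)·(2) + (-2)·(1) + (1)·(-3)) / 3 = -1/3 = -0.3333
  s[B,B] = ((0)·(0) + (2)·(2) + (1)·(1) + (-3)·(-3)) / 3 = 14/3 = 4.6667
  Sample standard deviations s_i = √(s[i,i]):
  s(A) = √(3.3333) = 1.8257
  s(B) = √(4.6667) = 2.1602

Step 3 — r_{ij} = s_{ij} / (s_i · s_j):
  r[A,A] = 1 (diagonal).
  r[A,B] = -0.3333 / (1.8257 · 2.1602) = -0.3333 / 3.9441 = -0.0845
  r[B,B] = 1 (diagonal).

R is symmetric with unit diagonal. Assembling:

R = [[1, -0.0845],
 [-0.0845, 1]]


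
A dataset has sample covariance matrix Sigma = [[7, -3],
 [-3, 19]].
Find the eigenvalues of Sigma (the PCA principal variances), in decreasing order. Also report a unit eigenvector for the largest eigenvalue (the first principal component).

Step 1 — characteristic polynomial of 2×2 Sigma:
  det(Sigma - λI) = λ² - trace · λ + det = 0.
  trace = 7 + 19 = 26, det = 7·19 - (-3)² = 124.
Step 2 — discriminant:
  Δ = trace² - 4·det = 676 - 496 = 180.
Step 3 — eigenvalues:
  λ = (trace ± √Δ)/2 = (26 ± 13.4164)/2,
  λ_1 = 19.7082,  λ_2 = 6.2918.

Step 4 — unit eigenvector for λ_1: solve (Sigma - λ_1 I)v = 0. First row:
  (7 - 19.7082)·v_x + (-3)·v_y = 0, i.e. (-12.7082)·v_x + (-3)·v_y = 0,
  so v ∝ (b, λ_1 - a) = (-3, 12.7082); multiply by -1 so the first entry is positive: u = (3, -12.7082).
  ||u|| = √((3)² + (-12.7082)²) = √(170.4984) ≈ 13.0575,
  v_1 = u/||u|| ≈ (0.2298, -0.9732) (||v_1|| = 1).

λ_1 = 19.7082,  λ_2 = 6.2918;  v_1 ≈ (0.2298, -0.9732)


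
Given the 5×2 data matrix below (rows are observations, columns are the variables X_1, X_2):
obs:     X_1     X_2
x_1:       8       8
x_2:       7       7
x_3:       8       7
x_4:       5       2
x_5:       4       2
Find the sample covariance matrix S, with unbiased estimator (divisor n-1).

Step 1 — column means:
  mean(X_1) = (8 + 7 + 8 + 5 + 4) / 5 = 32/5 = 6.4
  mean(X_2) = (8 + 7 + 7 + 2 + 2) / 5 = 26/5 = 5.2

Step 2 — sample covariance S[i,j] = (1/(n-1)) · Σ_k (x_{k,i} - mean_i) · (x_{k,j} - mean_j), with n-1 = 4.
  S[X_1,X_1] = ((1.6)·(1.6) + (0.6)·(0.6) + (1.6)·(1.6) + (-1.4)·(-1.4) + (-2.4)·(-2.4)) / 4 = 13.2/4 = 3.3
  S[X_1,X_2] = ((1.6)·(2.8) + (0.6)·(1.8) + (1.6)·(1.8) + (-1.4)·(-3.2) + (-2.4)·(-3.2)) / 4 = 20.6/4 = 5.15
  S[X_2,X_2] = ((2.8)·(2.8) + (1.8)·(1.8) + (1.8)·(1.8) + (-3.2)·(-3.2) + (-3.2)·(-3.2)) / 4 = 34.8/4 = 8.7

S is symmetric (S[j,i] = S[i,j]). Assembling:

S = [[3.3, 5.15],
 [5.15, 8.7]]


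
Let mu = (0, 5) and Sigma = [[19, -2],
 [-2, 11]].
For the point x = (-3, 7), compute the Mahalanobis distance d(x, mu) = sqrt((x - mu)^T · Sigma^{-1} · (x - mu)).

Step 1 — centre the observation: (x - mu) = (-3, 2).

Step 2 — invert Sigma. det(Sigma) = 19·11 - (-2)² = 205.
  Sigma^{-1} = (1/det) · [[d, -b], [-b, a]] = [[0.0537, 0.0098],
 [0.0098, 0.0927]].

Step 3 — form the quadratic (x - mu)^T · Sigma^{-1} · (x - mu):
  Sigma^{-1} · (x - mu) = (-0.1415, 0.1561).
  (x - mu)^T · [Sigma^{-1} · (x - mu)] = (-3)·(-0.1415) + (2)·(0.1561) = 0.7366.

Step 4 — take square root: d = √(0.7366) ≈ 0.8582.

d(x, mu) = √(0.7366) ≈ 0.8582


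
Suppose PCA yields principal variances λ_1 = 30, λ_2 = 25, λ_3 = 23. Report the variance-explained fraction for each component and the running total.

Step 1 — total variance = trace(Sigma) = Σ λ_i = 30 + 25 + 23 = 78.

Step 2 — fraction explained by component i = λ_i / Σ λ:
  PC1: 30/78 = 0.3846
  PC2: 25/78 = 0.3205
  PC3: 23/78 = 0.2949

Step 3 — cumulative fraction after k components = (λ_1 + ... + λ_k) / Σ λ:
  k = 1: 30/78 = 0.3846
  k = 2: (30 + 25)/78 = 55/78 = 0.7051
  k = 3: (30 + 25 + 23)/78 = 78/78 = 1

Summary (fraction, with percent):

explained: PC1 0.3846 (38.46%), PC2 0.3205 (32.05%), PC3 0.2949 (29.49%);  cumulative: 0.3846, 0.7051, 1


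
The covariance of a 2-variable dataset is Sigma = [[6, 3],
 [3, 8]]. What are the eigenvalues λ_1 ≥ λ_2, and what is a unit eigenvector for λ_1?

Step 1 — characteristic polynomial of 2×2 Sigma:
  det(Sigma - λI) = λ² - trace · λ + det = 0.
  trace = 6 + 8 = 14, det = 6·8 - (3)² = 39.
Step 2 — discriminant:
  Δ = trace² - 4·det = 196 - 156 = 40.
Step 3 — eigenvalues:
  λ = (trace ± √Δ)/2 = (14 ± 6.3246)/2,
  λ_1 = 10.1623,  λ_2 = 3.8377.

Step 4 — unit eigenvector for λ_1: solve (Sigma - λ_1 I)v = 0. First row:
  (6 - 10.1623)·v_x + (3)·v_y = 0, i.e. (-4.1623)·v_x + (3)·v_y = 0,
  so v ∝ (b, λ_1 - a) = (3, 4.1623) = u.
  ||u|| = √((3)² + (4.1623)²) = √(26.3246) ≈ 5.1307,
  v_1 = u/||u|| ≈ (0.5847, 0.8112) (||v_1|| = 1).

λ_1 = 10.1623,  λ_2 = 3.8377;  v_1 ≈ (0.5847, 0.8112)


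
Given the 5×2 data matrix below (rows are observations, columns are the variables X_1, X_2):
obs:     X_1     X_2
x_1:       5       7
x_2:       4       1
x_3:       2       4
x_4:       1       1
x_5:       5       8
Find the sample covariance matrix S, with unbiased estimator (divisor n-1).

Step 1 — column means:
  mean(X_1) = (5 + 4 + 2 + 1 + 5) / 5 = 17/5 = 3.4
  mean(X_2) = (7 + 1 + 4 + 1 + 8) / 5 = 21/5 = 4.2

Step 2 — sample covariance S[i,j] = (1/(n-1)) · Σ_k (x_{k,i} - mean_i) · (x_{k,j} - mean_j), with n-1 = 4.
  S[X_1,X_1] = ((1.6)·(1.6) + (0.6)·(0.6) + (-1.4)·(-1.4) + (-2.4)·(-2.4) + (1.6)·(1.6)) / 4 = 13.2/4 = 3.3
  S[X_1,X_2] = ((1.6)·(2.8) + (0.6)·(-3.2) + (-1.4)·(-0.2) + (-2.4)·(-3.2) + (1.6)·(3.8)) / 4 = 16.6/4 = 4.15
  S[X_2,X_2] = ((2.8)·(2.8) + (-3.2)·(-3.2) + (-0.2)·(-0.2) + (-3.2)·(-3.2) + (3.8)·(3.8)) / 4 = 42.8/4 = 10.7

S is symmetric (S[j,i] = S[i,j]). Assembling:

S = [[3.3, 4.15],
 [4.15, 10.7]]


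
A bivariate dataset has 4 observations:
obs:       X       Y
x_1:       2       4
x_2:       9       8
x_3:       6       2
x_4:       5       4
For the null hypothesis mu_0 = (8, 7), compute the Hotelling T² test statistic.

Step 1 — sample mean vector:
  mean(X) = (2 + 9 + 6 + 5) / 4 = 22/4 = 5.5
  mean(Y) = (4 + 8 + 2 + 4) / 4 = 18/4 = 4.5
  x̄ = (5.5, 4.5),  deviation x̄ - mu_0 = (5.5, 4.5) - (8, 7) = (-2.5, -2.5).

Step 2 — sample covariance matrix, S[i,j] = (1/(n-1)) · Σ_k (x_{k,i} - mean_i) · (x_{k,j} - mean_j), divisor n-1 = 3:
  S[X,X] = ((-3.5)·(-3.5) + (3.5)·(3.5) + (0.5)·(0.5) + (-0.5)·(-0.5)) / 3 = 25/3 = 8.3333
  S[X,Y] = ((-3.5)·(-0.5) + (3.5)·(3.5) + (0.5)·(-2.5) + (-0.5)·(-0.5)) / 3 = 13/3 = 4.3333
  S[Y,Y] = ((-0.5)·(-0.5) + (3.5)·(3.5) + (-2.5)·(-2.5) + (-0.5)·(-0.5)) / 3 = 19/3 = 6.3333
  S = [[8.3333, 4.3333],
 [4.3333, 6.3333]].

Step 3 — invert S. det(S) = 8.3333·6.3333 - (4.3333)² = 34.
  S^{-1} = (1/det) · [[d, -b], [-b, a]] = [[0.1863, -0.1275],
 [-0.1275, 0.2451]].

Step 4 — quadratic form (x̄ - mu_0)^T · S^{-1} · (x̄ - mu_0):
  S^{-1} · (x̄ - mu_0) = (-0.1471, -0.2941),
  (x̄ - mu_0)^T · [...] = (-2.5)·(-0.1471) + (-2.5)·(-0.2941) = 1.1029.

Step 5 — scale by n: T² = 4 · 1.1029 = 4.4118.

T² ≈ 4.4118


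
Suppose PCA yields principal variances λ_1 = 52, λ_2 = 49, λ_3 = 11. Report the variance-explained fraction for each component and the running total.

Step 1 — total variance = trace(Sigma) = Σ λ_i = 52 + 49 + 11 = 112.

Step 2 — fraction explained by component i = λ_i / Σ λ:
  PC1: 52/112 = 0.4643
  PC2: 49/112 = 0.4375
  PC3: 11/112 = 0.0982

Step 3 — cumulative fraction after k components = (λ_1 + ... + λ_k) / Σ λ:
  k = 1: 52/112 = 0.4643
  k = 2: (52 + 49)/112 = 101/112 = 0.9018
  k = 3: (52 + 49 + 11)/112 = 112/112 = 1

Summary (fraction, with percent):

explained: PC1 0.4643 (46.43%), PC2 0.4375 (43.75%), PC3 0.0982 (9.82%);  cumulative: 0.4643, 0.9018, 1


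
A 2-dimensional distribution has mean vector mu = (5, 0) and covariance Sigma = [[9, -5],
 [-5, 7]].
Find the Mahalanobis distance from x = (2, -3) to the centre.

Step 1 — centre the observation: (x - mu) = (-3, -3).

Step 2 — invert Sigma. det(Sigma) = 9·7 - (-5)² = 38.
  Sigma^{-1} = (1/det) · [[d, -b], [-b, a]] = [[0.1842, 0.1316],
 [0.1316, 0.2368]].

Step 3 — form the quadratic (x - mu)^T · Sigma^{-1} · (x - mu):
  Sigma^{-1} · (x - mu) = (-0.9474, -1.1053).
  (x - mu)^T · [Sigma^{-1} · (x - mu)] = (-3)·(-0.9474) + (-3)·(-1.1053) = 6.1579.

Step 4 — take square root: d = √(6.1579) ≈ 2.4815.

d(x, mu) = √(6.1579) ≈ 2.4815


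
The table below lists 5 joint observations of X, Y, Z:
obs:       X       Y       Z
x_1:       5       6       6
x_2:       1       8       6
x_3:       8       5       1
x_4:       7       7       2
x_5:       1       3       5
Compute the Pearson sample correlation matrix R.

Step 1 — column means:
  mean(X) = (5 + 1 + 8 + 7 + 1) / 5 = 22/5 = 4.4
  mean(Y) = (6 + 8 + 5 + 7 + 3) / 5 = 29/5 = 5.8
  mean(Z) = (6 + 6 + 1 + 2 + 5) / 5 = 20/5 = 4

Step 2 — sample variances and covariances s[i,j] = (1/(n-1)) · Σ_k (x_{k,i} - mean_i) · (x_{k,j} - mean_j), with n-1 = 4:
  s[X,X] = ((0.6)·(0.6) + (-3.4)·(-3.4) + (3.6)·(3.6) + (2.6)·(2.6) + (-3.4)·(-3.4)) / 4 = 43.2/4 = 10.8
  s[X,Y] = ((0.6)·(0.2) + (-3.4)·(2.2) + (3.6)·(-0.8) + (2.6)·(1.2) + (-3.4)·(-2.8)) / 4 = 2.4/4 = 0.6
  s[X,Z] = ((0.6)·(2) + (-3.4)·(2) + (3.6)·(-3) + (2.6)·(-2) + (-3.4)·(1)) / 4 = -25/4 = -6.25
  s[Y,Y] = ((0.2)·(0.2) + (2.2)·(2.2) + (-0.8)·(-0.8) + (1.2)·(1.2) + (-2.8)·(-2.8)) / 4 = 14.8/4 = 3.7
  s[Y,Z] = ((0.2)·(2) + (2.2)·(2) + (-0.8)·(-3) + (1.2)·(-2) + (-2.8)·(1)) / 4 = 2/4 = 0.5
  s[Z,Z] = ((2)·(2) + (2)·(2) + (-3)·(-3) + (-2)·(-2) + (1)·(1)) / 4 = 22/4 = 5.5
  Sample standard deviations s_i = √(s[i,i]):
  s(X) = √(10.8) = 3.2863
  s(Y) = √(3.7) = 1.9235
  s(Z) = √(5.5) = 2.3452

Step 3 — r_{ij} = s_{ij} / (s_i · s_j):
  r[X,X] = 1 (diagonal).
  r[X,Y] = 0.6 / (3.2863 · 1.9235) = 0.6 / 6.3214 = 0.0949
  r[X,Z] = -6.25 / (3.2863 · 2.3452) = -6.25 / 7.7071 = -0.8109
  r[Y,Y] = 1 (diagonal).
  r[Y,Z] = 0.5 / (1.9235 · 2.3452) = 0.5 / 4.5111 = 0.1108
  r[Z,Z] = 1 (diagonal).

R is symmetric with unit diagonal. Assembling:

R = [[1, 0.0949, -0.8109],
 [0.0949, 1, 0.1108],
 [-0.8109, 0.1108, 1]]


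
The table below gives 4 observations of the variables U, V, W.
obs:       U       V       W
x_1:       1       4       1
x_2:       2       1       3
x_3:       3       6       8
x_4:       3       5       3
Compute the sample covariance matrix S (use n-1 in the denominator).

Step 1 — column means:
  mean(U) = (1 + 2 + 3 + 3) / 4 = 9/4 = 2.25
  mean(V) = (4 + 1 + 6 + 5) / 4 = 16/4 = 4
  mean(W) = (1 + 3 + 8 + 3) / 4 = 15/4 = 3.75

Step 2 — sample covariance S[i,j] = (1/(n-1)) · Σ_k (x_{k,i} - mean_i) · (x_{k,j} - mean_j), with n-1 = 3.
  S[U,U] = ((-1.25)·(-1.25) + (-0.25)·(-0.25) + (0.75)·(0.75) + (0.75)·(0.75)) / 3 = 2.75/3 = 0.9167
  S[U,V] = ((-1.25)·(0) + (-0.25)·(-3) + (0.75)·(2) + (0.75)·(1)) / 3 = 3/3 = 1
  S[U,W] = ((-1.25)·(-2.75) + (-0.25)·(-0.75) + (0.75)·(4.25) + (0.75)·(-0.75)) / 3 = 6.25/3 = 2.0833
  S[V,V] = ((0)·(0) + (-3)·(-3) + (2)·(2) + (1)·(1)) / 3 = 14/3 = 4.6667
  S[V,W] = ((0)·(-2.75) + (-3)·(-0.75) + (2)·(4.25) + (1)·(-0.75)) / 3 = 10/3 = 3.3333
  S[W,W] = ((-2.75)·(-2.75) + (-0.75)·(-0.75) + (4.25)·(4.25) + (-0.75)·(-0.75)) / 3 = 26.75/3 = 8.9167

S is symmetric (S[j,i] = S[i,j]). Assembling:

S = [[0.9167, 1, 2.0833],
 [1, 4.6667, 3.3333],
 [2.0833, 3.3333, 8.9167]]


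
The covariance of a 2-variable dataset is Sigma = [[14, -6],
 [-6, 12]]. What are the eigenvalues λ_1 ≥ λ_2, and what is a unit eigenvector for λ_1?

Step 1 — characteristic polynomial of 2×2 Sigma:
  det(Sigma - λI) = λ² - trace · λ + det = 0.
  trace = 14 + 12 = 26, det = 14·12 - (-6)² = 132.
Step 2 — discriminant:
  Δ = trace² - 4·det = 676 - 528 = 148.
Step 3 — eigenvalues:
  λ = (trace ± √Δ)/2 = (26 ± 12.1655)/2,
  λ_1 = 19.0828,  λ_2 = 6.9172.

Step 4 — unit eigenvector for λ_1: solve (Sigma - λ_1 I)v = 0. First row:
  (14 - 19.0828)·v_x + (-6)·v_y = 0, i.e. (-5.0828)·v_x + (-6)·v_y = 0,
  so v ∝ (b, λ_1 - a) = (-6, 5.0828); multiply by -1 so the first entry is positive: u = (6, -5.0828).
  ||u|| = √((6)² + (-5.0828)²) = √(61.8345) ≈ 7.8635,
  v_1 = u/||u|| ≈ (0.763, -0.6464) (||v_1|| = 1).

λ_1 = 19.0828,  λ_2 = 6.9172;  v_1 ≈ (0.763, -0.6464)


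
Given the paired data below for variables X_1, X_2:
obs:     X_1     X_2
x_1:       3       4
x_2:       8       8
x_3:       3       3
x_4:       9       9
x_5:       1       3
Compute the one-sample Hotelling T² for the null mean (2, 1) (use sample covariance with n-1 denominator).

Step 1 — sample mean vector:
  mean(X_1) = (3 + 8 + 3 + 9 + 1) / 5 = 24/5 = 4.8
  mean(X_2) = (4 + 8 + 3 + 9 + 3) / 5 = 27/5 = 5.4
  x̄ = (4.8, 5.4),  deviation x̄ - mu_0 = (4.8, 5.4) - (2, 1) = (2.8, 4.4).

Step 2 — sample covariance matrix, S[i,j] = (1/(n-1)) · Σ_k (x_{k,i} - mean_i) · (x_{k,j} - mean_j), divisor n-1 = 4:
  S[X_1,X_1] = ((-1.8)·(-1.8) + (3.2)·(3.2) + (-1.8)·(-1.8) + (4.2)·(4.2) + (-3.8)·(-3.8)) / 4 = 48.8/4 = 12.2
  S[X_1,X_2] = ((-1.8)·(-1.4) + (3.2)·(2.6) + (-1.8)·(-2.4) + (4.2)·(3.6) + (-3.8)·(-2.4)) / 4 = 39.4/4 = 9.85
  S[X_2,X_2] = ((-1.4)·(-1.4) + (2.6)·(2.6) + (-2.4)·(-2.4) + (3.6)·(3.6) + (-2.4)·(-2.4)) / 4 = 33.2/4 = 8.3
  S = [[12.2, 9.85],
 [9.85, 8.3]].

Step 3 — invert S. det(S) = 12.2·8.3 - (9.85)² = 4.2375.
  S^{-1} = (1/det) · [[d, -b], [-b, a]] = [[1.9587, -2.3245],
 [-2.3245, 2.8791]].

Step 4 — quadratic form (x̄ - mu_0)^T · S^{-1} · (x̄ - mu_0):
  S^{-1} · (x̄ - mu_0) = (-4.7434, 6.1593),
  (x̄ - mu_0)^T · [...] = (2.8)·(-4.7434) + (4.4)·(6.1593) = 13.8195.

Step 5 — scale by n: T² = 5 · 13.8195 = 69.0973.

T² ≈ 69.0973


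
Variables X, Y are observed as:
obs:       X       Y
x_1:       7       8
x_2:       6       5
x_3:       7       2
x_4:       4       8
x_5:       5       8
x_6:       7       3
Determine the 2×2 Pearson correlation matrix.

Step 1 — column means:
  mean(X) = (7 + 6 + 7 + 4 + 5 + 7) / 6 = 36/6 = 6
  mean(Y) = (8 + 5 + 2 + 8 + 8 + 3) / 6 = 34/6 = 5.6667

Step 2 — sample variances and covariances s[i,j] = (1/(n-1)) · Σ_k (x_{k,i} - mean_i) · (x_{k,j} - mean_j), with n-1 = 5:
  s[X,X] = ((1)·(1) + (0)·(0) + (1)·(1) + (-2)·(-2) + (-1)·(-1) + (1)·(1)) / 5 = 8/5 = 1.6
  s[X,Y] = ((1)·(2.3333) + (0)·(-0.6667) + (1)·(-3.6667) + (-2)·(2.3333) + (-1)·(2.3333) + (1)·(-2.6667)) / 5 = -11/5 = -2.2
  s[Y,Y] = ((2.3333)·(2.3333) + (-0.6667)·(-0.6667) + (-3.6667)·(-3.6667) + (2.3333)·(2.3333) + (2.3333)·(2.3333) + (-2.6667)·(-2.6667)) / 5 = 37.3333/5 = 7.4667
  Sample standard deviations s_i = √(s[i,i]):
  s(X) = √(1.6) = 1.2649
  s(Y) = √(7.4667) = 2.7325

Step 3 — r_{ij} = s_{ij} / (s_i · s_j):
  r[X,X] = 1 (diagonal).
  r[X,Y] = -2.2 / (1.2649 · 2.7325) = -2.2 / 3.4564 = -0.6365
  r[Y,Y] = 1 (diagonal).

R is symmetric with unit diagonal. Assembling:

R = [[1, -0.6365],
 [-0.6365, 1]]


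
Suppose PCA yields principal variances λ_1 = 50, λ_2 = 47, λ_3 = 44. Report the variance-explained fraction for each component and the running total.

Step 1 — total variance = trace(Sigma) = Σ λ_i = 50 + 47 + 44 = 141.

Step 2 — fraction explained by component i = λ_i / Σ λ:
  PC1: 50/141 = 0.3546
  PC2: 47/141 = 0.3333
  PC3: 44/141 = 0.3121

Step 3 — cumulative fraction after k components = (λ_1 + ... + λ_k) / Σ λ:
  k = 1: 50/141 = 0.3546
  k = 2: (50 + 47)/141 = 97/141 = 0.6879
  k = 3: (50 + 47 + 44)/141 = 141/141 = 1

Summary (fraction, with percent):

explained: PC1 0.3546 (35.46%), PC2 0.3333 (33.33%), PC3 0.3121 (31.21%);  cumulative: 0.3546, 0.6879, 1


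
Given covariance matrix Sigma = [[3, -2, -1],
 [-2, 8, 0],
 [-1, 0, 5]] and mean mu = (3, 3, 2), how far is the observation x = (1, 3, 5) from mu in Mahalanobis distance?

Step 1 — centre the observation: (x - mu) = (-2, 0, 3).

Step 2 — invert Sigma (cofactor / det for 3×3, or solve directly):
  Sigma^{-1} = [[0.4348, 0.1087, 0.087],
 [0.1087, 0.1522, 0.0217],
 [0.087, 0.0217, 0.2174]].

Step 3 — form the quadratic (x - mu)^T · Sigma^{-1} · (x - mu):
  Sigma^{-1} · (x - mu) = (-0.6087, -0.1522, 0.4783).
  (x - mu)^T · [Sigma^{-1} · (x - mu)] = (-2)·(-0.6087) + (0)·(-0.1522) + (3)·(0.4783) = 2.6522.

Step 4 — take square root: d = √(2.6522) ≈ 1.6285.

d(x, mu) = √(2.6522) ≈ 1.6285


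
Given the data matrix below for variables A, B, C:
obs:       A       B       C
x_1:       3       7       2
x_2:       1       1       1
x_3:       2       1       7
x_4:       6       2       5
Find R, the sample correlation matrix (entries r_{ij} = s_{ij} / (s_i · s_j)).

Step 1 — column means:
  mean(A) = (3 + 1 + 2 + 6) / 4 = 12/4 = 3
  mean(B) = (7 + 1 + 1 + 2) / 4 = 11/4 = 2.75
  mean(C) = (2 + 1 + 7 + 5) / 4 = 15/4 = 3.75

Step 2 — sample variances and covariances s[i,j] = (1/(n-1)) · Σ_k (x_{k,i} - mean_i) · (x_{k,j} - mean_j), with n-1 = 3:
  s[A,A] = ((0)·(0) + (-2)·(-2) + (-1)·(-1) + (3)·(3)) / 3 = 14/3 = 4.6667
  s[A,B] = ((0)·(4.25) + (-2)·(-1.75) + (-1)·(-1.75) + (3)·(-0.75)) / 3 = 3/3 = 1
  s[A,C] = ((0)·(-1.75) + (-2)·(-2.75) + (-1)·(3.25) + (3)·(1.25)) / 3 = 6/3 = 2
  s[B,B] = ((4.25)·(4.25) + (-1.75)·(-1.75) + (-1.75)·(-1.75) + (-0.75)·(-0.75)) / 3 = 24.75/3 = 8.25
  s[B,C] = ((4.25)·(-1.75) + (-1.75)·(-2.75) + (-1.75)·(3.25) + (-0.75)·(1.25)) / 3 = -9.25/3 = -3.0833
  s[C,C] = ((-1.75)·(-1.75) + (-2.75)·(-2.75) + (3.25)·(3.25) + (1.25)·(1.25)) / 3 = 22.75/3 = 7.5833
  Sample standard deviations s_i = √(s[i,i]):
  s(A) = √(4.6667) = 2.1602
  s(B) = √(8.25) = 2.8723
  s(C) = √(7.5833) = 2.7538

Step 3 — r_{ij} = s_{ij} / (s_i · s_j):
  r[A,A] = 1 (diagonal).
  r[A,B] = 1 / (2.1602 · 2.8723) = 1 / 6.2048 = 0.1612
  r[A,C] = 2 / (2.1602 · 2.7538) = 2 / 5.9489 = 0.3362
  r[B,B] = 1 (diagonal).
  r[B,C] = -3.0833 / (2.8723 · 2.7538) = -3.0833 / 7.9096 = -0.3898
  r[C,C] = 1 (diagonal).

R is symmetric with unit diagonal. Assembling:

R = [[1, 0.1612, 0.3362],
 [0.1612, 1, -0.3898],
 [0.3362, -0.3898, 1]]


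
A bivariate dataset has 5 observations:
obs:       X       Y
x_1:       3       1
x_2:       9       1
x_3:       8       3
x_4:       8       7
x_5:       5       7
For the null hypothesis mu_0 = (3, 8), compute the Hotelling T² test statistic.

Step 1 — sample mean vector:
  mean(X) = (3 + 9 + 8 + 8 + 5) / 5 = 33/5 = 6.6
  mean(Y) = (1 + 1 + 3 + 7 + 7) / 5 = 19/5 = 3.8
  x̄ = (6.6, 3.8),  deviation x̄ - mu_0 = (6.6, 3.8) - (3, 8) = (3.6, -4.2).

Step 2 — sample covariance matrix, S[i,j] = (1/(n-1)) · Σ_k (x_{k,i} - mean_i) · (x_{k,j} - mean_j), divisor n-1 = 4:
  S[X,X] = ((-3.6)·(-3.6) + (2.4)·(2.4) + (1.4)·(1.4) + (1.4)·(1.4) + (-1.6)·(-1.6)) / 4 = 25.2/4 = 6.3
  S[X,Y] = ((-3.6)·(-2.8) + (2.4)·(-2.8) + (1.4)·(-0.8) + (1.4)·(3.2) + (-1.6)·(3.2)) / 4 = 1.6/4 = 0.4
  S[Y,Y] = ((-2.8)·(-2.8) + (-2.8)·(-2.8) + (-0.8)·(-0.8) + (3.2)·(3.2) + (3.2)·(3.2)) / 4 = 36.8/4 = 9.2
  S = [[6.3, 0.4],
 [0.4, 9.2]].

Step 3 — invert S. det(S) = 6.3·9.2 - (0.4)² = 57.8.
  S^{-1} = (1/det) · [[d, -b], [-b, a]] = [[0.1592, -0.0069],
 [-0.0069, 0.109]].

Step 4 — quadratic form (x̄ - mu_0)^T · S^{-1} · (x̄ - mu_0):
  S^{-1} · (x̄ - mu_0) = (0.6021, -0.4827),
  (x̄ - mu_0)^T · [...] = (3.6)·(0.6021) + (-4.2)·(-0.4827) = 4.1948.

Step 5 — scale by n: T² = 5 · 4.1948 = 20.974.

T² ≈ 20.974


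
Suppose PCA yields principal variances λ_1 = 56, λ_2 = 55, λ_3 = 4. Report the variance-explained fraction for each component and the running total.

Step 1 — total variance = trace(Sigma) = Σ λ_i = 56 + 55 + 4 = 115.

Step 2 — fraction explained by component i = λ_i / Σ λ:
  PC1: 56/115 = 0.487
  PC2: 55/115 = 0.4783
  PC3: 4/115 = 0.0348

Step 3 — cumulative fraction after k components = (λ_1 + ... + λ_k) / Σ λ:
  k = 1: 56/115 = 0.487
  k = 2: (56 + 55)/115 = 111/115 = 0.9652
  k = 3: (56 + 55 + 4)/115 = 115/115 = 1

Summary (fraction, with percent):

explained: PC1 0.487 (48.7%), PC2 0.4783 (47.83%), PC3 0.0348 (3.48%);  cumulative: 0.487, 0.9652, 1


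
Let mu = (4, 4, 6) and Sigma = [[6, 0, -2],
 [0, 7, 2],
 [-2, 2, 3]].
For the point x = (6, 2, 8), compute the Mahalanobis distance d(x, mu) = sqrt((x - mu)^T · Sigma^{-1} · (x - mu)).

Step 1 — centre the observation: (x - mu) = (2, -2, 2).

Step 2 — invert Sigma (cofactor / det for 3×3, or solve directly):
  Sigma^{-1} = [[0.2297, -0.0541, 0.1892],
 [-0.0541, 0.1892, -0.1622],
 [0.1892, -0.1622, 0.5676]].

Step 3 — form the quadratic (x - mu)^T · Sigma^{-1} · (x - mu):
  Sigma^{-1} · (x - mu) = (0.9459, -0.8108, 1.8378).
  (x - mu)^T · [Sigma^{-1} · (x - mu)] = (2)·(0.9459) + (-2)·(-0.8108) + (2)·(1.8378) = 7.1892.

Step 4 — take square root: d = √(7.1892) ≈ 2.6813.

d(x, mu) = √(7.1892) ≈ 2.6813


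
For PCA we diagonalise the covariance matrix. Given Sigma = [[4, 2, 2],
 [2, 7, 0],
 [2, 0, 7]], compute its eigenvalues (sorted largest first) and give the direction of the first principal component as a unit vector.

Step 1 — characteristic polynomial p(λ) = det(λI - Sigma) = λ³ - tr·λ² + c_1·λ - det, where tr = trace, c_1 = sum of the principal 2×2 minors, det = det(Sigma):
  tr = 4 + 7 + 7 = 18,
  c_1 = (4·7 - (2)²) + (4·7 - (2)²) + (7·7 - (0)²) = 24 + 24 + 49 = 97,
  det = 4·(7·7 - (0)²) - (2)·((2)·7 - (0)·(2)) + (2)·((2)·(0) - 7·(2)) = 4·(49) - (2)·(14) + (2)·(-14) = 140.
  So p(λ) = λ³ - 18λ² + 97λ - 140.
Step 2 — look for an integer root (rational root theorem: any rational root is an integer divisor of 140). Testing λ = 7:
  p(7) = 343 - 882 + 679 - 140 = 0  ✓
  Dividing out (λ - 7): p(λ) = (λ - 7)(λ² - 11λ + 20).
Step 3 — remaining eigenvalues from the quadratic λ² - 11λ + 20 = 0:
  Δ = 11² - 4·20 = 121 - 80 = 41,  λ = (11 ± √41)/2 = (11 ± 6.4031)/2 ≈ 8.7016 or 2.2984.
  Sorted: λ_1 = 8.7016,  λ_2 = 7,  λ_3 = 2.2984  (check: sum = 18 = tr ✓).

Step 4 — unit eigenvector for λ_1 ≈ 8.7016: v spans the null space of (Sigma - λ_1 I), whose rows are
  r_1 = (-4.7016, 2, 2),  r_2 = (2, -1.7016, 0),  r_3 = (2, 0, -1.7016).
  v is orthogonal to every row, so take v ∝ r_1 × r_2 = ((2)·(0) - (2)·(-1.7016), (2)·(2) - (-4.7016)·(0), (-4.7016)·(-1.7016) - (2)·(2)) ≈ (3.4031, 4, 4).
  Let u = (3.4031, 4, 4).
  ||u|| = √((3.4031)² + (4)² + (4)²) = √(43.5813) ≈ 6.6016,  v_1 = u/||u|| ≈ (0.5155, 0.6059, 0.6059) (||v_1|| = 1).

λ_1 = 8.7016,  λ_2 = 7,  λ_3 = 2.2984;  v_1 ≈ (0.5155, 0.6059, 0.6059)
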